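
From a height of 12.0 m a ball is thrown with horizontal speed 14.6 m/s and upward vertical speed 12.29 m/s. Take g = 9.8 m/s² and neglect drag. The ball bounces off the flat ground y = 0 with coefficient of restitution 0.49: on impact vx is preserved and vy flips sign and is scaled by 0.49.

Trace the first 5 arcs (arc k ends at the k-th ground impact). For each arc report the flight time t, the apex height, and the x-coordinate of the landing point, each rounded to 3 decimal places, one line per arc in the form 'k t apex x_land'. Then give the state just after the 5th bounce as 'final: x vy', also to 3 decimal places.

1 3.259 19.706 47.589
2 1.965 4.731 76.282
3 0.963 1.136 90.342
4 0.472 0.273 97.231
5 0.231 0.065 100.607
final: 100.607 0.555

Arc 1: start y=12.000, vy=12.290 → t=3.259, apex=19.706, x_land=47.589, impact vy=-19.653
  bounce: vy ← 0.49·19.653 = 9.630
Arc 2: start y=0.000, vy=9.630 → t=1.965, apex=4.731, x_land=76.282, impact vy=-9.630
  bounce: vy ← 0.49·9.630 = 4.719
Arc 3: start y=0.000, vy=4.719 → t=0.963, apex=1.136, x_land=90.342, impact vy=-4.719
  bounce: vy ← 0.49·4.719 = 2.312
Arc 4: start y=0.000, vy=2.312 → t=0.472, apex=0.273, x_land=97.231, impact vy=-2.312
  bounce: vy ← 0.49·2.312 = 1.133
Arc 5: start y=0.000, vy=1.133 → t=0.231, apex=0.065, x_land=100.607, impact vy=-1.133
  bounce: vy ← 0.49·1.133 = 0.555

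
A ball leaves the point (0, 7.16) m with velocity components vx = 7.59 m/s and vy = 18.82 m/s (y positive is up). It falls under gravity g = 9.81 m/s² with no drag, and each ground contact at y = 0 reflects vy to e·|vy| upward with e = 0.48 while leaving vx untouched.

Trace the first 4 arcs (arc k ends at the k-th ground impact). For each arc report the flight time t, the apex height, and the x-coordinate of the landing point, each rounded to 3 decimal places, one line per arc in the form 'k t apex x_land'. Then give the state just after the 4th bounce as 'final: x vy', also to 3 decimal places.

1 4.186 25.213 31.769
2 2.177 5.809 48.289
3 1.045 1.338 56.218
4 0.501 0.308 60.024
final: 60.024 1.181

Arc 1: start y=7.160, vy=18.820 → t=4.186, apex=25.213, x_land=31.769, impact vy=-22.241
  bounce: vy ← 0.48·22.241 = 10.676
Arc 2: start y=0.000, vy=10.676 → t=2.177, apex=5.809, x_land=48.289, impact vy=-10.676
  bounce: vy ← 0.48·10.676 = 5.124
Arc 3: start y=0.000, vy=5.124 → t=1.045, apex=1.338, x_land=56.218, impact vy=-5.124
  bounce: vy ← 0.48·5.124 = 2.460
Arc 4: start y=0.000, vy=2.460 → t=0.501, apex=0.308, x_land=60.024, impact vy=-2.460
  bounce: vy ← 0.48·2.460 = 1.181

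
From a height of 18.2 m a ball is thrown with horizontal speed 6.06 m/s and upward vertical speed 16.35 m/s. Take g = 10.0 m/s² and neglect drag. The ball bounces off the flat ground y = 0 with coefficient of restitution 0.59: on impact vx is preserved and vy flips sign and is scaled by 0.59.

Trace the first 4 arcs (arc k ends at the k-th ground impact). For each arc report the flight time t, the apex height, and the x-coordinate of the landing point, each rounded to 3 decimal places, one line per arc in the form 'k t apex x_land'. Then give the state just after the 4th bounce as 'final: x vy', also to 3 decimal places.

Arc 1: start y=18.200, vy=16.350 → t=4.148, apex=31.566, x_land=25.135, impact vy=-25.126
  bounce: vy ← 0.59·25.126 = 14.824
Arc 2: start y=0.000, vy=14.824 → t=2.965, apex=10.988, x_land=43.102, impact vy=-14.824
  bounce: vy ← 0.59·14.824 = 8.746
Arc 3: start y=0.000, vy=8.746 → t=1.749, apex=3.825, x_land=53.702, impact vy=-8.746
  bounce: vy ← 0.59·8.746 = 5.160
Arc 4: start y=0.000, vy=5.160 → t=1.032, apex=1.331, x_land=59.957, impact vy=-5.160
  bounce: vy ← 0.59·5.160 = 3.045

1 4.148 31.566 25.135
2 2.965 10.988 43.102
3 1.749 3.825 53.702
4 1.032 1.331 59.957
final: 59.957 3.045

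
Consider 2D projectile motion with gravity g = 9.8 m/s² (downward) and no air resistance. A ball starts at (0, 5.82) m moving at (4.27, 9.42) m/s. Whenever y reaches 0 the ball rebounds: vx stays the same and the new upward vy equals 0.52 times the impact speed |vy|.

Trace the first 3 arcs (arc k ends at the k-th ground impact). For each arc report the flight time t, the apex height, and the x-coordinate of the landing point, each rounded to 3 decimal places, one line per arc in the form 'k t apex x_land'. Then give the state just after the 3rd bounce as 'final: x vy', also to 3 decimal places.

Arc 1: start y=5.820, vy=9.420 → t=2.414, apex=10.347, x_land=10.309, impact vy=-14.241
  bounce: vy ← 0.52·14.241 = 7.405
Arc 2: start y=0.000, vy=7.405 → t=1.511, apex=2.798, x_land=16.763, impact vy=-7.405
  bounce: vy ← 0.52·7.405 = 3.851
Arc 3: start y=0.000, vy=3.851 → t=0.786, apex=0.757, x_land=20.118, impact vy=-3.851
  bounce: vy ← 0.52·3.851 = 2.002

1 2.414 10.347 10.309
2 1.511 2.798 16.763
3 0.786 0.757 20.118
final: 20.118 2.002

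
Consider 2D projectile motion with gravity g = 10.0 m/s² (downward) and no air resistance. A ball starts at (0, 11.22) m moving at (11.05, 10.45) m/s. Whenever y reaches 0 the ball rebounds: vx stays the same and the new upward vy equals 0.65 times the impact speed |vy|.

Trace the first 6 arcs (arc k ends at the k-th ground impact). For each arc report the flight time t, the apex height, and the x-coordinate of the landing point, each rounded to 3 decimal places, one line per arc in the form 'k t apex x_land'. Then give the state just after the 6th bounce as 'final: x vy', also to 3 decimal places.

1 2.871 16.680 31.730
2 2.374 7.047 57.967
3 1.543 2.978 75.021
4 1.003 1.258 86.107
5 0.652 0.532 93.312
6 0.424 0.225 97.996
final: 97.996 1.378

Arc 1: start y=11.220, vy=10.450 → t=2.871, apex=16.680, x_land=31.730, impact vy=-18.265
  bounce: vy ← 0.65·18.265 = 11.872
Arc 2: start y=0.000, vy=11.872 → t=2.374, apex=7.047, x_land=57.967, impact vy=-11.872
  bounce: vy ← 0.65·11.872 = 7.717
Arc 3: start y=0.000, vy=7.717 → t=1.543, apex=2.978, x_land=75.021, impact vy=-7.717
  bounce: vy ← 0.65·7.717 = 5.016
Arc 4: start y=0.000, vy=5.016 → t=1.003, apex=1.258, x_land=86.107, impact vy=-5.016
  bounce: vy ← 0.65·5.016 = 3.260
Arc 5: start y=0.000, vy=3.260 → t=0.652, apex=0.532, x_land=93.312, impact vy=-3.260
  bounce: vy ← 0.65·3.260 = 2.119
Arc 6: start y=0.000, vy=2.119 → t=0.424, apex=0.225, x_land=97.996, impact vy=-2.119
  bounce: vy ← 0.65·2.119 = 1.378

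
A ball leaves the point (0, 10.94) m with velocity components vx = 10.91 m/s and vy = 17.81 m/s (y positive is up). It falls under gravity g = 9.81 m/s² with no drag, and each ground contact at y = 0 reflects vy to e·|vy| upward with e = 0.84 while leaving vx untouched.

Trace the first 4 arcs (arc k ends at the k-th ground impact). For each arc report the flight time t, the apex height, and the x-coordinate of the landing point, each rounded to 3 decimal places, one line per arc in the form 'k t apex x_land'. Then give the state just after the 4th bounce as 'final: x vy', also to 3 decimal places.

1 4.166 27.107 45.455
2 3.949 19.127 88.542
3 3.317 13.496 124.736
4 2.787 9.523 155.139
final: 155.139 11.482

Arc 1: start y=10.940, vy=17.810 → t=4.166, apex=27.107, x_land=45.455, impact vy=-23.062
  bounce: vy ← 0.84·23.062 = 19.372
Arc 2: start y=0.000, vy=19.372 → t=3.949, apex=19.127, x_land=88.542, impact vy=-19.372
  bounce: vy ← 0.84·19.372 = 16.272
Arc 3: start y=0.000, vy=16.272 → t=3.317, apex=13.496, x_land=124.736, impact vy=-16.272
  bounce: vy ← 0.84·16.272 = 13.669
Arc 4: start y=0.000, vy=13.669 → t=2.787, apex=9.523, x_land=155.139, impact vy=-13.669
  bounce: vy ← 0.84·13.669 = 11.482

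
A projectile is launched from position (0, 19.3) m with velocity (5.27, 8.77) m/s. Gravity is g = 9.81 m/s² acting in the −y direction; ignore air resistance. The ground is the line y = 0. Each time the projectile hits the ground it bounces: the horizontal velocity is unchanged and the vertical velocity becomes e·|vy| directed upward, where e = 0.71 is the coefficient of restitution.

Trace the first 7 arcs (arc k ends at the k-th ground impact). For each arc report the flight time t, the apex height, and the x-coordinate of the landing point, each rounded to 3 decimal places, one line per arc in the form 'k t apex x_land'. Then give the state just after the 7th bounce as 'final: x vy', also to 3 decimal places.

Arc 1: start y=19.300, vy=8.770 → t=3.070, apex=23.220, x_land=16.178, impact vy=-21.344
  bounce: vy ← 0.71·21.344 = 15.154
Arc 2: start y=0.000, vy=15.154 → t=3.090, apex=11.705, x_land=32.460, impact vy=-15.154
  bounce: vy ← 0.71·15.154 = 10.760
Arc 3: start y=0.000, vy=10.760 → t=2.194, apex=5.901, x_land=44.020, impact vy=-10.760
  bounce: vy ← 0.71·10.760 = 7.639
Arc 4: start y=0.000, vy=7.639 → t=1.557, apex=2.975, x_land=52.228, impact vy=-7.639
  bounce: vy ← 0.71·7.639 = 5.424
Arc 5: start y=0.000, vy=5.424 → t=1.106, apex=1.499, x_land=58.055, impact vy=-5.424
  bounce: vy ← 0.71·5.424 = 3.851
Arc 6: start y=0.000, vy=3.851 → t=0.785, apex=0.756, x_land=62.193, impact vy=-3.851
  bounce: vy ← 0.71·3.851 = 2.734
Arc 7: start y=0.000, vy=2.734 → t=0.557, apex=0.381, x_land=65.131, impact vy=-2.734
  bounce: vy ← 0.71·2.734 = 1.941

1 3.070 23.220 16.178
2 3.090 11.705 32.460
3 2.194 5.901 44.020
4 1.557 2.975 52.228
5 1.106 1.499 58.055
6 0.785 0.756 62.193
7 0.557 0.381 65.131
final: 65.131 1.941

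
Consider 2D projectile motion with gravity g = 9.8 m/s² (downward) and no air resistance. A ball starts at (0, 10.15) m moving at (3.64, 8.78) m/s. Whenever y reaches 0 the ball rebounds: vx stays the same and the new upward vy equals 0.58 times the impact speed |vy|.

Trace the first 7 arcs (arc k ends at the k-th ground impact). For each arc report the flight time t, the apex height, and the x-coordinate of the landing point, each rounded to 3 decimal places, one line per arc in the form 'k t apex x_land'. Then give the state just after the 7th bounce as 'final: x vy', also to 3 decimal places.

1 2.591 14.083 9.432
2 1.967 4.738 16.590
3 1.141 1.594 20.742
4 0.662 0.536 23.150
5 0.384 0.180 24.547
6 0.223 0.061 25.357
7 0.129 0.020 25.827
final: 25.827 0.367

Arc 1: start y=10.150, vy=8.780 → t=2.591, apex=14.083, x_land=9.432, impact vy=-16.614
  bounce: vy ← 0.58·16.614 = 9.636
Arc 2: start y=0.000, vy=9.636 → t=1.967, apex=4.738, x_land=16.590, impact vy=-9.636
  bounce: vy ← 0.58·9.636 = 5.589
Arc 3: start y=0.000, vy=5.589 → t=1.141, apex=1.594, x_land=20.742, impact vy=-5.589
  bounce: vy ← 0.58·5.589 = 3.242
Arc 4: start y=0.000, vy=3.242 → t=0.662, apex=0.536, x_land=23.150, impact vy=-3.242
  bounce: vy ← 0.58·3.242 = 1.880
Arc 5: start y=0.000, vy=1.880 → t=0.384, apex=0.180, x_land=24.547, impact vy=-1.880
  bounce: vy ← 0.58·1.880 = 1.090
Arc 6: start y=0.000, vy=1.090 → t=0.223, apex=0.061, x_land=25.357, impact vy=-1.090
  bounce: vy ← 0.58·1.090 = 0.632
Arc 7: start y=0.000, vy=0.632 → t=0.129, apex=0.020, x_land=25.827, impact vy=-0.632
  bounce: vy ← 0.58·0.632 = 0.367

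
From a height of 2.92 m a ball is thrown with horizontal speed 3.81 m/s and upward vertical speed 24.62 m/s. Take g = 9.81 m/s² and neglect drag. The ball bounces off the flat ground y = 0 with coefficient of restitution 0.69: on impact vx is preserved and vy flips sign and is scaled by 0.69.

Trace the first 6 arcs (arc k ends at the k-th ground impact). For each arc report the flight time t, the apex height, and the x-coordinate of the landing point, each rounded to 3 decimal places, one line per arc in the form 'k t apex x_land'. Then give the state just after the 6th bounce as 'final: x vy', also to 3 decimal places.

1 5.135 33.814 19.565
2 3.623 16.099 33.370
3 2.500 7.665 42.896
4 1.725 3.649 49.468
5 1.190 1.737 54.003
6 0.821 0.827 57.133
final: 57.133 2.780

Arc 1: start y=2.920, vy=24.620 → t=5.135, apex=33.814, x_land=19.565, impact vy=-25.757
  bounce: vy ← 0.69·25.757 = 17.772
Arc 2: start y=0.000, vy=17.772 → t=3.623, apex=16.099, x_land=33.370, impact vy=-17.772
  bounce: vy ← 0.69·17.772 = 12.263
Arc 3: start y=0.000, vy=12.263 → t=2.500, apex=7.665, x_land=42.896, impact vy=-12.263
  bounce: vy ← 0.69·12.263 = 8.461
Arc 4: start y=0.000, vy=8.461 → t=1.725, apex=3.649, x_land=49.468, impact vy=-8.461
  bounce: vy ← 0.69·8.461 = 5.838
Arc 5: start y=0.000, vy=5.838 → t=1.190, apex=1.737, x_land=54.003, impact vy=-5.838
  bounce: vy ← 0.69·5.838 = 4.029
Arc 6: start y=0.000, vy=4.029 → t=0.821, apex=0.827, x_land=57.133, impact vy=-4.029
  bounce: vy ← 0.69·4.029 = 2.780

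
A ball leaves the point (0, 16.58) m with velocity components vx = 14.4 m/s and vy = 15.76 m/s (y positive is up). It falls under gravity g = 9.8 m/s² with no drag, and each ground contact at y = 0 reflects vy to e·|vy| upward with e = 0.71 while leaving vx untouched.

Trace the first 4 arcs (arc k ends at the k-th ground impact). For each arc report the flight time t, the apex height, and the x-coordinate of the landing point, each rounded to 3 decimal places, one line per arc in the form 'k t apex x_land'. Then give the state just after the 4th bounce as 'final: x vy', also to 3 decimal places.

1 4.051 29.252 58.342
2 3.470 14.746 108.303
3 2.463 7.434 143.775
4 1.749 3.747 168.961
final: 168.961 6.085

Arc 1: start y=16.580, vy=15.760 → t=4.051, apex=29.252, x_land=58.342, impact vy=-23.945
  bounce: vy ← 0.71·23.945 = 17.001
Arc 2: start y=0.000, vy=17.001 → t=3.470, apex=14.746, x_land=108.303, impact vy=-17.001
  bounce: vy ← 0.71·17.001 = 12.070
Arc 3: start y=0.000, vy=12.070 → t=2.463, apex=7.434, x_land=143.775, impact vy=-12.070
  bounce: vy ← 0.71·12.070 = 8.570
Arc 4: start y=0.000, vy=8.570 → t=1.749, apex=3.747, x_land=168.961, impact vy=-8.570
  bounce: vy ← 0.71·8.570 = 6.085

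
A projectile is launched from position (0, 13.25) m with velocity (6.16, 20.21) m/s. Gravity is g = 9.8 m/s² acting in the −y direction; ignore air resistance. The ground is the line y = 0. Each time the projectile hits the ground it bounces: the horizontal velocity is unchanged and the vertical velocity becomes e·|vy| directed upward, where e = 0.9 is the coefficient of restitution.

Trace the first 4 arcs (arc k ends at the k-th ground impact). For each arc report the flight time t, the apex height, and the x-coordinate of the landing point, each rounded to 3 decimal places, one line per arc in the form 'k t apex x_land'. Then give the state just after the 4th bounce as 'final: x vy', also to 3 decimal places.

1 4.700 34.089 28.951
2 4.748 27.612 58.197
3 4.273 22.366 84.518
4 3.846 18.116 108.207
final: 108.207 16.959

Arc 1: start y=13.250, vy=20.210 → t=4.700, apex=34.089, x_land=28.951, impact vy=-25.848
  bounce: vy ← 0.9·25.848 = 23.264
Arc 2: start y=0.000, vy=23.264 → t=4.748, apex=27.612, x_land=58.197, impact vy=-23.264
  bounce: vy ← 0.9·23.264 = 20.937
Arc 3: start y=0.000, vy=20.937 → t=4.273, apex=22.366, x_land=84.518, impact vy=-20.937
  bounce: vy ← 0.9·20.937 = 18.844
Arc 4: start y=0.000, vy=18.844 → t=3.846, apex=18.116, x_land=108.207, impact vy=-18.844
  bounce: vy ← 0.9·18.844 = 16.959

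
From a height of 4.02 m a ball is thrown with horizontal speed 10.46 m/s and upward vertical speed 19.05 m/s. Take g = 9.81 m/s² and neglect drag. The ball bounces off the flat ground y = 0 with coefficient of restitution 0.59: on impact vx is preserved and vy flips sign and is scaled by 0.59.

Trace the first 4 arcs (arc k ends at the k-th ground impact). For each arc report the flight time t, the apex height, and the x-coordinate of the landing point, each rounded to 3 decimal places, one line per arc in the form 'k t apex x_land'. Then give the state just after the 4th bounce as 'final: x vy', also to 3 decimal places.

Arc 1: start y=4.020, vy=19.050 → t=4.084, apex=22.517, x_land=42.723, impact vy=-21.018
  bounce: vy ← 0.59·21.018 = 12.401
Arc 2: start y=0.000, vy=12.401 → t=2.528, apex=7.838, x_land=69.168, impact vy=-12.401
  bounce: vy ← 0.59·12.401 = 7.317
Arc 3: start y=0.000, vy=7.317 → t=1.492, apex=2.728, x_land=84.771, impact vy=-7.317
  bounce: vy ← 0.59·7.317 = 4.317
Arc 4: start y=0.000, vy=4.317 → t=0.880, apex=0.950, x_land=93.977, impact vy=-4.317
  bounce: vy ← 0.59·4.317 = 2.547

1 4.084 22.517 42.723
2 2.528 7.838 69.168
3 1.492 2.728 84.771
4 0.880 0.950 93.977
final: 93.977 2.547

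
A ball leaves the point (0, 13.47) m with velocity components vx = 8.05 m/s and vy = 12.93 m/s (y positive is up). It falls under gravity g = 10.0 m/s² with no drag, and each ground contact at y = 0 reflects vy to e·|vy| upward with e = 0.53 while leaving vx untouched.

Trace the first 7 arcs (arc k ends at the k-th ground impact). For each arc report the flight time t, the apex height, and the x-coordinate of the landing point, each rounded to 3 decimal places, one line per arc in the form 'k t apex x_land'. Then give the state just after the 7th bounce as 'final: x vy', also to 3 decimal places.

Arc 1: start y=13.470, vy=12.930 → t=3.382, apex=21.829, x_land=27.229, impact vy=-20.895
  bounce: vy ← 0.53·20.895 = 11.074
Arc 2: start y=0.000, vy=11.074 → t=2.215, apex=6.132, x_land=45.058, impact vy=-11.074
  bounce: vy ← 0.53·11.074 = 5.869
Arc 3: start y=0.000, vy=5.869 → t=1.174, apex=1.722, x_land=54.508, impact vy=-5.869
  bounce: vy ← 0.53·5.869 = 3.111
Arc 4: start y=0.000, vy=3.111 → t=0.622, apex=0.484, x_land=59.516, impact vy=-3.111
  bounce: vy ← 0.53·3.111 = 1.649
Arc 5: start y=0.000, vy=1.649 → t=0.330, apex=0.136, x_land=62.170, impact vy=-1.649
  bounce: vy ← 0.53·1.649 = 0.874
Arc 6: start y=0.000, vy=0.874 → t=0.175, apex=0.038, x_land=63.577, impact vy=-0.874
  bounce: vy ← 0.53·0.874 = 0.463
Arc 7: start y=0.000, vy=0.463 → t=0.093, apex=0.011, x_land=64.323, impact vy=-0.463
  bounce: vy ← 0.53·0.463 = 0.245

1 3.382 21.829 27.229
2 2.215 6.132 45.058
3 1.174 1.722 54.508
4 0.622 0.484 59.516
5 0.330 0.136 62.170
6 0.175 0.038 63.577
7 0.093 0.011 64.323
final: 64.323 0.245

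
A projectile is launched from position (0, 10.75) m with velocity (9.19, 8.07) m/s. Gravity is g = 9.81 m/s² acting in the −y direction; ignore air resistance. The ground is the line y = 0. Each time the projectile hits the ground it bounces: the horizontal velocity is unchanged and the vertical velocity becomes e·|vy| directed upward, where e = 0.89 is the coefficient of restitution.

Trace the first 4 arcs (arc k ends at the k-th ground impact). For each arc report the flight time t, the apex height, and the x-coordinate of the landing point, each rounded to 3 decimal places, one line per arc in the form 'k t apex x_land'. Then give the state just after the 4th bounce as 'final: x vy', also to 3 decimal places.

1 2.516 14.069 23.124
2 3.015 11.144 50.829
3 2.683 8.827 75.486
4 2.388 6.992 97.431
final: 97.431 10.424

Arc 1: start y=10.750, vy=8.070 → t=2.516, apex=14.069, x_land=23.124, impact vy=-16.614
  bounce: vy ← 0.89·16.614 = 14.787
Arc 2: start y=0.000, vy=14.787 → t=3.015, apex=11.144, x_land=50.829, impact vy=-14.787
  bounce: vy ← 0.89·14.787 = 13.160
Arc 3: start y=0.000, vy=13.160 → t=2.683, apex=8.827, x_land=75.486, impact vy=-13.160
  bounce: vy ← 0.89·13.160 = 11.713
Arc 4: start y=0.000, vy=11.713 → t=2.388, apex=6.992, x_land=97.431, impact vy=-11.713
  bounce: vy ← 0.89·11.713 = 10.424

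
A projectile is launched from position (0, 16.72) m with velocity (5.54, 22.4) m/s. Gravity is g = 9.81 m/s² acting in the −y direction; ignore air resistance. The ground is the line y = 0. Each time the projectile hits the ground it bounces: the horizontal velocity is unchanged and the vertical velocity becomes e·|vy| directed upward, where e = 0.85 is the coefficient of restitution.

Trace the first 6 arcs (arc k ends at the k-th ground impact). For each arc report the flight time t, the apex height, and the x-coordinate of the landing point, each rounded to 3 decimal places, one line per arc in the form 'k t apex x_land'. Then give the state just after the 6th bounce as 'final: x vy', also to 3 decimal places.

1 5.220 42.294 28.918
2 4.992 30.557 56.573
3 4.243 22.078 80.080
4 3.607 15.951 100.061
5 3.066 11.525 117.045
6 2.606 8.327 131.481
final: 131.481 10.864

Arc 1: start y=16.720, vy=22.400 → t=5.220, apex=42.294, x_land=28.918, impact vy=-28.806
  bounce: vy ← 0.85·28.806 = 24.485
Arc 2: start y=0.000, vy=24.485 → t=4.992, apex=30.557, x_land=56.573, impact vy=-24.485
  bounce: vy ← 0.85·24.485 = 20.813
Arc 3: start y=0.000, vy=20.813 → t=4.243, apex=22.078, x_land=80.080, impact vy=-20.813
  bounce: vy ← 0.85·20.813 = 17.691
Arc 4: start y=0.000, vy=17.691 → t=3.607, apex=15.951, x_land=100.061, impact vy=-17.691
  bounce: vy ← 0.85·17.691 = 15.037
Arc 5: start y=0.000, vy=15.037 → t=3.066, apex=11.525, x_land=117.045, impact vy=-15.037
  bounce: vy ← 0.85·15.037 = 12.782
Arc 6: start y=0.000, vy=12.782 → t=2.606, apex=8.327, x_land=131.481, impact vy=-12.782
  bounce: vy ← 0.85·12.782 = 10.864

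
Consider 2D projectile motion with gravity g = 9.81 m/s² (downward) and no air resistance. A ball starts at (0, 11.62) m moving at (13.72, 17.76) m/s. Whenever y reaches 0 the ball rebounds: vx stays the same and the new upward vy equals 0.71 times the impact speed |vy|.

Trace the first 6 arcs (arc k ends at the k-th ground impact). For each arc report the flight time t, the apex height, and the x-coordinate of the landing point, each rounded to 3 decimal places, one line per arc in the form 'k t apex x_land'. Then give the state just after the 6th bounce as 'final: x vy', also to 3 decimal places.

1 4.187 27.696 57.441
2 3.374 13.962 103.736
3 2.396 7.038 136.605
4 1.701 3.548 159.943
5 1.208 1.789 176.512
6 0.857 0.902 188.276
final: 188.276 2.986

Arc 1: start y=11.620, vy=17.760 → t=4.187, apex=27.696, x_land=57.441, impact vy=-23.311
  bounce: vy ← 0.71·23.311 = 16.551
Arc 2: start y=0.000, vy=16.551 → t=3.374, apex=13.962, x_land=103.736, impact vy=-16.551
  bounce: vy ← 0.71·16.551 = 11.751
Arc 3: start y=0.000, vy=11.751 → t=2.396, apex=7.038, x_land=136.605, impact vy=-11.751
  bounce: vy ← 0.71·11.751 = 8.343
Arc 4: start y=0.000, vy=8.343 → t=1.701, apex=3.548, x_land=159.943, impact vy=-8.343
  bounce: vy ← 0.71·8.343 = 5.924
Arc 5: start y=0.000, vy=5.924 → t=1.208, apex=1.789, x_land=176.512, impact vy=-5.924
  bounce: vy ← 0.71·5.924 = 4.206
Arc 6: start y=0.000, vy=4.206 → t=0.857, apex=0.902, x_land=188.276, impact vy=-4.206
  bounce: vy ← 0.71·4.206 = 2.986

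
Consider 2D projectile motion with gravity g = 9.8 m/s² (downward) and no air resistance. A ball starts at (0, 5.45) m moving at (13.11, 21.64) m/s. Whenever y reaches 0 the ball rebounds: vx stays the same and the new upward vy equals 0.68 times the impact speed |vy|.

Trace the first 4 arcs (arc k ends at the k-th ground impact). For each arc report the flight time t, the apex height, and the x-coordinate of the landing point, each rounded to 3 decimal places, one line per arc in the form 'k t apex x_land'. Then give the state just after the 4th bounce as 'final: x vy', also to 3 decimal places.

Arc 1: start y=5.450, vy=21.640 → t=4.655, apex=29.342, x_land=61.030, impact vy=-23.981
  bounce: vy ← 0.68·23.981 = 16.307
Arc 2: start y=0.000, vy=16.307 → t=3.328, apex=13.568, x_land=104.661, impact vy=-16.307
  bounce: vy ← 0.68·16.307 = 11.089
Arc 3: start y=0.000, vy=11.089 → t=2.263, apex=6.274, x_land=134.330, impact vy=-11.089
  bounce: vy ← 0.68·11.089 = 7.541
Arc 4: start y=0.000, vy=7.541 → t=1.539, apex=2.901, x_land=154.504, impact vy=-7.541
  bounce: vy ← 0.68·7.541 = 5.128

1 4.655 29.342 61.030
2 3.328 13.568 104.661
3 2.263 6.274 134.330
4 1.539 2.901 154.504
final: 154.504 5.128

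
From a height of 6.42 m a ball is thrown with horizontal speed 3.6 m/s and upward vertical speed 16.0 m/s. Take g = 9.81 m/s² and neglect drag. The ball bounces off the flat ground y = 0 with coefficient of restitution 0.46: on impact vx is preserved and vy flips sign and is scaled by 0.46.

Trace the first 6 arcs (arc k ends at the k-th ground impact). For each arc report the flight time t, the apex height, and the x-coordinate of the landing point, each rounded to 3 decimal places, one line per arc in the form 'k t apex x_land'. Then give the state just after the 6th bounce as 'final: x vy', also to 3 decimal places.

1 3.623 19.468 13.044
2 1.833 4.119 19.642
3 0.843 0.872 22.677
4 0.388 0.184 24.073
5 0.178 0.039 24.716
6 0.082 0.008 25.011
final: 25.011 0.185

Arc 1: start y=6.420, vy=16.000 → t=3.623, apex=19.468, x_land=13.044, impact vy=-19.544
  bounce: vy ← 0.46·19.544 = 8.990
Arc 2: start y=0.000, vy=8.990 → t=1.833, apex=4.119, x_land=19.642, impact vy=-8.990
  bounce: vy ← 0.46·8.990 = 4.135
Arc 3: start y=0.000, vy=4.135 → t=0.843, apex=0.872, x_land=22.677, impact vy=-4.135
  bounce: vy ← 0.46·4.135 = 1.902
Arc 4: start y=0.000, vy=1.902 → t=0.388, apex=0.184, x_land=24.073, impact vy=-1.902
  bounce: vy ← 0.46·1.902 = 0.875
Arc 5: start y=0.000, vy=0.875 → t=0.178, apex=0.039, x_land=24.716, impact vy=-0.875
  bounce: vy ← 0.46·0.875 = 0.403
Arc 6: start y=0.000, vy=0.403 → t=0.082, apex=0.008, x_land=25.011, impact vy=-0.403
  bounce: vy ← 0.46·0.403 = 0.185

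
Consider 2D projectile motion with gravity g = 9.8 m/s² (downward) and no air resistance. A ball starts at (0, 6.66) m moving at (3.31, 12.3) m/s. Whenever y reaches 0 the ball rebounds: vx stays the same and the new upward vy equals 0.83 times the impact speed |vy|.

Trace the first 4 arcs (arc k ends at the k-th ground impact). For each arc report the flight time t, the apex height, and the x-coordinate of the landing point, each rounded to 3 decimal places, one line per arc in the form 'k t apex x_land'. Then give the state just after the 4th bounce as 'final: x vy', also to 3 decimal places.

Arc 1: start y=6.660, vy=12.300 → t=2.968, apex=14.379, x_land=9.825, impact vy=-16.788
  bounce: vy ← 0.83·16.788 = 13.934
Arc 2: start y=0.000, vy=13.934 → t=2.844, apex=9.906, x_land=19.237, impact vy=-13.934
  bounce: vy ← 0.83·13.934 = 11.565
Arc 3: start y=0.000, vy=11.565 → t=2.360, apex=6.824, x_land=27.049, impact vy=-11.565
  bounce: vy ← 0.83·11.565 = 9.599
Arc 4: start y=0.000, vy=9.599 → t=1.959, apex=4.701, x_land=33.533, impact vy=-9.599
  bounce: vy ← 0.83·9.599 = 7.967

1 2.968 14.379 9.825
2 2.844 9.906 19.237
3 2.360 6.824 27.049
4 1.959 4.701 33.533
final: 33.533 7.967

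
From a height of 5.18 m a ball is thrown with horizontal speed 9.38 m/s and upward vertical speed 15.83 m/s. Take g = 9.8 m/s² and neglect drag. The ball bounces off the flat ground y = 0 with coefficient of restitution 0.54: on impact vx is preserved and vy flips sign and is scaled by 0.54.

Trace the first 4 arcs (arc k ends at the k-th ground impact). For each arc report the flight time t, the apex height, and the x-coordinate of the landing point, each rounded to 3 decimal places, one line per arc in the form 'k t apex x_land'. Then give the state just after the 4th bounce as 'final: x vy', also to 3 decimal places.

Arc 1: start y=5.180, vy=15.830 → t=3.530, apex=17.965, x_land=33.112, impact vy=-18.765
  bounce: vy ← 0.54·18.765 = 10.133
Arc 2: start y=0.000, vy=10.133 → t=2.068, apex=5.239, x_land=52.510, impact vy=-10.133
  bounce: vy ← 0.54·10.133 = 5.472
Arc 3: start y=0.000, vy=5.472 → t=1.117, apex=1.528, x_land=62.984, impact vy=-5.472
  bounce: vy ← 0.54·5.472 = 2.955
Arc 4: start y=0.000, vy=2.955 → t=0.603, apex=0.445, x_land=68.640, impact vy=-2.955
  bounce: vy ← 0.54·2.955 = 1.596

1 3.530 17.965 33.112
2 2.068 5.239 52.510
3 1.117 1.528 62.984
4 0.603 0.445 68.640
final: 68.640 1.596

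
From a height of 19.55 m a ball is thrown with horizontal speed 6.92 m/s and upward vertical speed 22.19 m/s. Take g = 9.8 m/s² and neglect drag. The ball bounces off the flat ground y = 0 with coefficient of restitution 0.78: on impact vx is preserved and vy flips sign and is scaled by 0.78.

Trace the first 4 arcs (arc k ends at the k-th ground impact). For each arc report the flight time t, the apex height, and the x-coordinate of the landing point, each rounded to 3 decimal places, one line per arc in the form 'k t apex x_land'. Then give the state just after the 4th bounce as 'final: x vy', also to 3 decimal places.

1 5.284 44.672 36.563
2 4.710 27.179 69.158
3 3.674 16.535 94.582
4 2.866 10.060 114.413
final: 114.413 10.953

Arc 1: start y=19.550, vy=22.190 → t=5.284, apex=44.672, x_land=36.563, impact vy=-29.590
  bounce: vy ← 0.78·29.590 = 23.080
Arc 2: start y=0.000, vy=23.080 → t=4.710, apex=27.179, x_land=69.158, impact vy=-23.080
  bounce: vy ← 0.78·23.080 = 18.003
Arc 3: start y=0.000, vy=18.003 → t=3.674, apex=16.535, x_land=94.582, impact vy=-18.003
  bounce: vy ← 0.78·18.003 = 14.042
Arc 4: start y=0.000, vy=14.042 → t=2.866, apex=10.060, x_land=114.413, impact vy=-14.042
  bounce: vy ← 0.78·14.042 = 10.953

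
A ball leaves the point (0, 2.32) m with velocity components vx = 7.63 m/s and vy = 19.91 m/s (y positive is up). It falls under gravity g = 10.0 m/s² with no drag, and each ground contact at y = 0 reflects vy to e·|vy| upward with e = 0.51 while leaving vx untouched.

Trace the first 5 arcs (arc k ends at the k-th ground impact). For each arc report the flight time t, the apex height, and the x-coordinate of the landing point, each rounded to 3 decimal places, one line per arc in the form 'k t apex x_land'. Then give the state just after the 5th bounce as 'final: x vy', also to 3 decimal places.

1 4.095 22.140 31.247
2 2.146 5.759 47.624
3 1.095 1.498 55.976
4 0.558 0.390 60.236
5 0.285 0.101 62.408
final: 62.408 0.726

Arc 1: start y=2.320, vy=19.910 → t=4.095, apex=22.140, x_land=31.247, impact vy=-21.043
  bounce: vy ← 0.51·21.043 = 10.732
Arc 2: start y=0.000, vy=10.732 → t=2.146, apex=5.759, x_land=47.624, impact vy=-10.732
  bounce: vy ← 0.51·10.732 = 5.473
Arc 3: start y=0.000, vy=5.473 → t=1.095, apex=1.498, x_land=55.976, impact vy=-5.473
  bounce: vy ← 0.51·5.473 = 2.791
Arc 4: start y=0.000, vy=2.791 → t=0.558, apex=0.390, x_land=60.236, impact vy=-2.791
  bounce: vy ← 0.51·2.791 = 1.424
Arc 5: start y=0.000, vy=1.424 → t=0.285, apex=0.101, x_land=62.408, impact vy=-1.424
  bounce: vy ← 0.51·1.424 = 0.726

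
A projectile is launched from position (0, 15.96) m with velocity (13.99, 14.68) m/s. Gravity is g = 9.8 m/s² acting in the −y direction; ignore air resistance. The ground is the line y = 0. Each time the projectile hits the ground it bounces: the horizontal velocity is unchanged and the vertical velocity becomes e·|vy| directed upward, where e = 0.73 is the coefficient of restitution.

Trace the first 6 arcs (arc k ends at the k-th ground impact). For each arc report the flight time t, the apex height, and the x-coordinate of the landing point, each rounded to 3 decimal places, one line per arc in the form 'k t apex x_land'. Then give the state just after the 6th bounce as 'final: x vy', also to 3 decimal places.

Arc 1: start y=15.960, vy=14.680 → t=3.843, apex=26.955, x_land=53.769, impact vy=-22.985
  bounce: vy ← 0.73·22.985 = 16.779
Arc 2: start y=0.000, vy=16.779 → t=3.424, apex=14.364, x_land=101.675, impact vy=-16.779
  bounce: vy ← 0.73·16.779 = 12.249
Arc 3: start y=0.000, vy=12.249 → t=2.500, apex=7.655, x_land=136.647, impact vy=-12.249
  bounce: vy ← 0.73·12.249 = 8.942
Arc 4: start y=0.000, vy=8.942 → t=1.825, apex=4.079, x_land=162.176, impact vy=-8.942
  bounce: vy ← 0.73·8.942 = 6.527
Arc 5: start y=0.000, vy=6.527 → t=1.332, apex=2.174, x_land=180.812, impact vy=-6.527
  bounce: vy ← 0.73·6.527 = 4.765
Arc 6: start y=0.000, vy=4.765 → t=0.972, apex=1.158, x_land=194.417, impact vy=-4.765
  bounce: vy ← 0.73·4.765 = 3.478

1 3.843 26.955 53.769
2 3.424 14.364 101.675
3 2.500 7.655 136.647
4 1.825 4.079 162.176
5 1.332 2.174 180.812
6 0.972 1.158 194.417
final: 194.417 3.478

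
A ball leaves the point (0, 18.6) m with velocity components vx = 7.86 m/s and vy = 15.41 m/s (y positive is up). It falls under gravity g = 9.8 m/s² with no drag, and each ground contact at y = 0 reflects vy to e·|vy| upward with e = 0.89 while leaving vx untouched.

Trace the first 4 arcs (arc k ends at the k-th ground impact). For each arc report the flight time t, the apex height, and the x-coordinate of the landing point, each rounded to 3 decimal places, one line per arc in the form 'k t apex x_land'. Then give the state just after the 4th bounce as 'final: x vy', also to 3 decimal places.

1 4.076 30.716 32.039
2 4.457 24.330 67.067
3 3.966 19.272 98.243
4 3.530 15.265 125.989
final: 125.989 15.395

Arc 1: start y=18.600, vy=15.410 → t=4.076, apex=30.716, x_land=32.039, impact vy=-24.536
  bounce: vy ← 0.89·24.536 = 21.837
Arc 2: start y=0.000, vy=21.837 → t=4.457, apex=24.330, x_land=67.067, impact vy=-21.837
  bounce: vy ← 0.89·21.837 = 19.435
Arc 3: start y=0.000, vy=19.435 → t=3.966, apex=19.272, x_land=98.243, impact vy=-19.435
  bounce: vy ← 0.89·19.435 = 17.297
Arc 4: start y=0.000, vy=17.297 → t=3.530, apex=15.265, x_land=125.989, impact vy=-17.297
  bounce: vy ← 0.89·17.297 = 15.395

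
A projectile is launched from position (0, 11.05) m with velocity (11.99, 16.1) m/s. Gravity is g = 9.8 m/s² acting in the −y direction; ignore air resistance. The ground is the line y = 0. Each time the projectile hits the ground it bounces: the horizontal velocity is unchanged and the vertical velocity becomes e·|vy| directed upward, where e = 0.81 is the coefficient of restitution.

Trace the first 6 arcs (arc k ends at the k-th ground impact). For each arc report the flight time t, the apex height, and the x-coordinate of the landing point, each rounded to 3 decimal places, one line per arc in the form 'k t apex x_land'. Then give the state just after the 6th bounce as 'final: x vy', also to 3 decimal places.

Arc 1: start y=11.050, vy=16.100 → t=3.869, apex=24.275, x_land=46.385, impact vy=-21.813
  bounce: vy ← 0.81·21.813 = 17.668
Arc 2: start y=0.000, vy=17.668 → t=3.606, apex=15.927, x_land=89.618, impact vy=-17.668
  bounce: vy ← 0.81·17.668 = 14.311
Arc 3: start y=0.000, vy=14.311 → t=2.921, apex=10.450, x_land=124.637, impact vy=-14.311
  bounce: vy ← 0.81·14.311 = 11.592
Arc 4: start y=0.000, vy=11.592 → t=2.366, apex=6.856, x_land=153.002, impact vy=-11.592
  bounce: vy ← 0.81·11.592 = 9.390
Arc 5: start y=0.000, vy=9.390 → t=1.916, apex=4.498, x_land=175.978, impact vy=-9.390
  bounce: vy ← 0.81·9.390 = 7.606
Arc 6: start y=0.000, vy=7.606 → t=1.552, apex=2.951, x_land=194.588, impact vy=-7.606
  bounce: vy ← 0.81·7.606 = 6.161

1 3.869 24.275 46.385
2 3.606 15.927 89.618
3 2.921 10.450 124.637
4 2.366 6.856 153.002
5 1.916 4.498 175.978
6 1.552 2.951 194.588
final: 194.588 6.161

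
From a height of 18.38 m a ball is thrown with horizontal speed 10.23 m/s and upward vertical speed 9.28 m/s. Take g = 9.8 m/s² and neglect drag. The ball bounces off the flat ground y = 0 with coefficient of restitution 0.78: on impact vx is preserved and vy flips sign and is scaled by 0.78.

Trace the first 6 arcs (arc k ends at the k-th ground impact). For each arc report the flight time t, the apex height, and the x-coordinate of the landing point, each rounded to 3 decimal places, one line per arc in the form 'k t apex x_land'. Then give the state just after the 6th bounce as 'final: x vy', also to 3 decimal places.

Arc 1: start y=18.380, vy=9.280 → t=3.103, apex=22.774, x_land=31.742, impact vy=-21.127
  bounce: vy ← 0.78·21.127 = 16.479
Arc 2: start y=0.000, vy=16.479 → t=3.363, apex=13.856, x_land=66.146, impact vy=-16.479
  bounce: vy ← 0.78·16.479 = 12.854
Arc 3: start y=0.000, vy=12.854 → t=2.623, apex=8.430, x_land=92.982, impact vy=-12.854
  bounce: vy ← 0.78·12.854 = 10.026
Arc 4: start y=0.000, vy=10.026 → t=2.046, apex=5.129, x_land=113.914, impact vy=-10.026
  bounce: vy ← 0.78·10.026 = 7.820
Arc 5: start y=0.000, vy=7.820 → t=1.596, apex=3.120, x_land=130.241, impact vy=-7.820
  bounce: vy ← 0.78·7.820 = 6.100
Arc 6: start y=0.000, vy=6.100 → t=1.245, apex=1.898, x_land=142.976, impact vy=-6.100
  bounce: vy ← 0.78·6.100 = 4.758

1 3.103 22.774 31.742
2 3.363 13.856 66.146
3 2.623 8.430 92.982
4 2.046 5.129 113.914
5 1.596 3.120 130.241
6 1.245 1.898 142.976
final: 142.976 4.758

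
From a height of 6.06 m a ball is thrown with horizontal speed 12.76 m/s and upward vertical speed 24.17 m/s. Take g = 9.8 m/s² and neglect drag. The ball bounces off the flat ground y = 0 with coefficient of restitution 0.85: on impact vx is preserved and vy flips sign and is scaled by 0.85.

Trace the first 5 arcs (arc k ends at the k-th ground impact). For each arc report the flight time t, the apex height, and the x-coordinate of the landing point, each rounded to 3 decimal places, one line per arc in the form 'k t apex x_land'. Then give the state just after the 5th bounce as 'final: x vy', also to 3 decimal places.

Arc 1: start y=6.060, vy=24.170 → t=5.172, apex=35.866, x_land=65.992, impact vy=-26.513
  bounce: vy ← 0.85·26.513 = 22.536
Arc 2: start y=0.000, vy=22.536 → t=4.599, apex=25.913, x_land=124.679, impact vy=-22.536
  bounce: vy ← 0.85·22.536 = 19.156
Arc 3: start y=0.000, vy=19.156 → t=3.909, apex=18.722, x_land=174.563, impact vy=-19.156
  bounce: vy ← 0.85·19.156 = 16.283
Arc 4: start y=0.000, vy=16.283 → t=3.323, apex=13.527, x_land=216.964, impact vy=-16.283
  bounce: vy ← 0.85·16.283 = 13.840
Arc 5: start y=0.000, vy=13.840 → t=2.825, apex=9.773, x_land=253.005, impact vy=-13.840
  bounce: vy ← 0.85·13.840 = 11.764

1 5.172 35.866 65.992
2 4.599 25.913 124.679
3 3.909 18.722 174.563
4 3.323 13.527 216.964
5 2.825 9.773 253.005
final: 253.005 11.764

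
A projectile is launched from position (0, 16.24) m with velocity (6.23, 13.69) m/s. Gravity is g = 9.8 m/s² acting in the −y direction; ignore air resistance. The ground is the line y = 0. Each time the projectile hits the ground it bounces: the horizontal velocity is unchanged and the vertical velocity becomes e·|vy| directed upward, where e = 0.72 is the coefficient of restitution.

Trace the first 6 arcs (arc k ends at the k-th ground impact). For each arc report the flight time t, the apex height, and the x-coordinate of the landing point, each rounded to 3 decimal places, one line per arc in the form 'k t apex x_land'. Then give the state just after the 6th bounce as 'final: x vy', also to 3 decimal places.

1 3.692 25.802 22.999
2 3.304 13.376 43.585
3 2.379 6.934 58.408
4 1.713 3.595 69.080
5 1.233 1.863 76.763
6 0.888 0.966 82.296
final: 82.296 3.133

Arc 1: start y=16.240, vy=13.690 → t=3.692, apex=25.802, x_land=22.999, impact vy=-22.488
  bounce: vy ← 0.72·22.488 = 16.192
Arc 2: start y=0.000, vy=16.192 → t=3.304, apex=13.376, x_land=43.585, impact vy=-16.192
  bounce: vy ← 0.72·16.192 = 11.658
Arc 3: start y=0.000, vy=11.658 → t=2.379, apex=6.934, x_land=58.408, impact vy=-11.658
  bounce: vy ← 0.72·11.658 = 8.394
Arc 4: start y=0.000, vy=8.394 → t=1.713, apex=3.595, x_land=69.080, impact vy=-8.394
  bounce: vy ← 0.72·8.394 = 6.043
Arc 5: start y=0.000, vy=6.043 → t=1.233, apex=1.863, x_land=76.763, impact vy=-6.043
  bounce: vy ← 0.72·6.043 = 4.351
Arc 6: start y=0.000, vy=4.351 → t=0.888, apex=0.966, x_land=82.296, impact vy=-4.351
  bounce: vy ← 0.72·4.351 = 3.133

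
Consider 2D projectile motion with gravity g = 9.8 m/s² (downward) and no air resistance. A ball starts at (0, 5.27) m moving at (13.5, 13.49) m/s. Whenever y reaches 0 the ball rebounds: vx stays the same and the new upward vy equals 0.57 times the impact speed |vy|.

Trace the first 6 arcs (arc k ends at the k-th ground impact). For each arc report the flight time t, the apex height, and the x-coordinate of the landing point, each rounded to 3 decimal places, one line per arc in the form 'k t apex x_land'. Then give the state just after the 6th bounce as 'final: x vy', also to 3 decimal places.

1 3.100 14.555 41.850
2 1.965 4.729 68.374
3 1.120 1.536 83.493
4 0.638 0.499 92.111
5 0.364 0.162 97.023
6 0.207 0.053 99.823
final: 99.823 0.579

Arc 1: start y=5.270, vy=13.490 → t=3.100, apex=14.555, x_land=41.850, impact vy=-16.890
  bounce: vy ← 0.57·16.890 = 9.627
Arc 2: start y=0.000, vy=9.627 → t=1.965, apex=4.729, x_land=68.374, impact vy=-9.627
  bounce: vy ← 0.57·9.627 = 5.488
Arc 3: start y=0.000, vy=5.488 → t=1.120, apex=1.536, x_land=83.493, impact vy=-5.488
  bounce: vy ← 0.57·5.488 = 3.128
Arc 4: start y=0.000, vy=3.128 → t=0.638, apex=0.499, x_land=92.111, impact vy=-3.128
  bounce: vy ← 0.57·3.128 = 1.783
Arc 5: start y=0.000, vy=1.783 → t=0.364, apex=0.162, x_land=97.023, impact vy=-1.783
  bounce: vy ← 0.57·1.783 = 1.016
Arc 6: start y=0.000, vy=1.016 → t=0.207, apex=0.053, x_land=99.823, impact vy=-1.016
  bounce: vy ← 0.57·1.016 = 0.579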